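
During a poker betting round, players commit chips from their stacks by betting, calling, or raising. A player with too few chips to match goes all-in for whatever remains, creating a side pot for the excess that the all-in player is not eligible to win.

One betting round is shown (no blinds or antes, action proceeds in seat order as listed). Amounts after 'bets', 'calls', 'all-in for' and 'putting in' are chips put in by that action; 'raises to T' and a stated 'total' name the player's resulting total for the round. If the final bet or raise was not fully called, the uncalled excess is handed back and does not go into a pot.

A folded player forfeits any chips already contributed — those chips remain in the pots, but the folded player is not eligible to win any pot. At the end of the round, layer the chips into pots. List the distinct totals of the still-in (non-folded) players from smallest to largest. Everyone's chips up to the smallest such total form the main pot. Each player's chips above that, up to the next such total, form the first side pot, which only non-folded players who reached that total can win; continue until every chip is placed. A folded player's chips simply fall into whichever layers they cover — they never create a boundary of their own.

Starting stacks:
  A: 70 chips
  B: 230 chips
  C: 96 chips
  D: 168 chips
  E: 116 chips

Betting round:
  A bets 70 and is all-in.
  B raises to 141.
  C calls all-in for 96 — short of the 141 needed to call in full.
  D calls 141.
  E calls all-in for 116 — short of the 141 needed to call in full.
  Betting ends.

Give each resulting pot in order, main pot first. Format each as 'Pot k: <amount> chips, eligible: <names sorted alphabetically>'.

Contributions: A=70, B=141, C=96, D=141, E=116
Pot levels (distinct totals of non-folded players): 70, 96, 116, 141
Layer 1-70: 70 each from A, B, C, D, E = 70*5 = 350 chips; eligible A, B, C, D, E
Layer 71-96: 26 each from B, C, D, E = 26*4 = 104 chips; eligible B, C, D, E
Layer 97-116: 20 each from B, D, E = 20*3 = 60 chips; eligible B, D, E
Layer 117-141: 25 each from B, D = 25*2 = 50 chips; eligible B, D

Pot 1: 350 chips, eligible: A, B, C, D, E
Pot 2: 104 chips, eligible: B, C, D, E
Pot 3: 60 chips, eligible: B, D, E
Pot 4: 50 chips, eligible: B, D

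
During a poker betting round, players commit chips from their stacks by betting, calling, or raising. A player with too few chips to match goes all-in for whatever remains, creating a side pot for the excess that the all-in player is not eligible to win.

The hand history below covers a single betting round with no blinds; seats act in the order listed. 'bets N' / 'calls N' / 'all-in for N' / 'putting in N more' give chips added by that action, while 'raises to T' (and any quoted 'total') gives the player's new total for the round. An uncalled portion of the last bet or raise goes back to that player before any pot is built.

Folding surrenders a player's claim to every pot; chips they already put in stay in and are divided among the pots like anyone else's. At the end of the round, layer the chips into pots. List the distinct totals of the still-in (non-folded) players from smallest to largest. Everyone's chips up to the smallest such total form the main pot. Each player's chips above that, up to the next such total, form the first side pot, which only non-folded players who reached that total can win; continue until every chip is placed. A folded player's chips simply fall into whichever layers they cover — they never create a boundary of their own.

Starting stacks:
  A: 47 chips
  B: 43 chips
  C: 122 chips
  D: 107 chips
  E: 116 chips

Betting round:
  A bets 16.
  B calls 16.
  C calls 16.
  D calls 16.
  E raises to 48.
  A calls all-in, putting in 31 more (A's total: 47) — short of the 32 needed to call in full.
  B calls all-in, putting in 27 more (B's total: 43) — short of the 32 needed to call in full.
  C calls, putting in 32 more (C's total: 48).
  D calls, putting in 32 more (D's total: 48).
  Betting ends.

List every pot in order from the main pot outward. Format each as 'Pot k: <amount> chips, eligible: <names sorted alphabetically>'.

Contributions: A=47, B=43, C=48, D=48, E=48
Pot levels (distinct totals of non-folded players): 43, 47, 48
Layer 1-43: 43 each from A, B, C, D, E = 43*5 = 215 chips; eligible A, B, C, D, E
Layer 44-47: 4 each from A, C, D, E = 4*4 = 16 chips; eligible A, C, D, E
Layer 48-48: 1 each from C, D, E = 1*3 = 3 chips; eligible C, D, E

Pot 1: 215 chips, eligible: A, B, C, D, E
Pot 2: 16 chips, eligible: A, C, D, E
Pot 3: 3 chips, eligible: C, D, E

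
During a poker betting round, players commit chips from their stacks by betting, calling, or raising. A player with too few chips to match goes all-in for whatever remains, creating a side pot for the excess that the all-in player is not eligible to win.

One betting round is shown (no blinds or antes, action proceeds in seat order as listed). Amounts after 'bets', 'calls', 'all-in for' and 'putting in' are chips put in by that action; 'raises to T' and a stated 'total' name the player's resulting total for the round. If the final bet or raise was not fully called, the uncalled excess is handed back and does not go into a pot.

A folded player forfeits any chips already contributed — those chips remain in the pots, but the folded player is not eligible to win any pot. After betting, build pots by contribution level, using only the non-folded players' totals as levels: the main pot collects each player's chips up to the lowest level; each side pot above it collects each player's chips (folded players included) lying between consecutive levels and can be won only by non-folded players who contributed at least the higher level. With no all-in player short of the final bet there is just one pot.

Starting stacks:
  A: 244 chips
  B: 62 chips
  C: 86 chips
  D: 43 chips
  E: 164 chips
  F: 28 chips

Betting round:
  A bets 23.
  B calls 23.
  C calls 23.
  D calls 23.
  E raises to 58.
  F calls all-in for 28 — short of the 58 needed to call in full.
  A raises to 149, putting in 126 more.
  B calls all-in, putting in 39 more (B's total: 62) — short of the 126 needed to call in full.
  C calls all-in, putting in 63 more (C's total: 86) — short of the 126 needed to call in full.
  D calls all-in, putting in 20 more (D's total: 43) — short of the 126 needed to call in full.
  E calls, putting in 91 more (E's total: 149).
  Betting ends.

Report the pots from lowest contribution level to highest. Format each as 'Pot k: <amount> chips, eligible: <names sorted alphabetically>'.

Pot 1: 168 chips, eligible: A, B, C, D, E, F
Pot 2: 75 chips, eligible: A, B, C, D, E
Pot 3: 76 chips, eligible: A, B, C, E
Pot 4: 72 chips, eligible: A, C, E
Pot 5: 126 chips, eligible: A, E

Derivation:
Contributions: A=149, B=62, C=86, D=43, E=149, F=28
Pot levels (distinct totals of non-folded players): 28, 43, 62, 86, 149
Layer 1-28: 28 each from A, B, C, D, E, F = 28*6 = 168 chips; eligible A, B, C, D, E, F
Layer 29-43: 15 each from A, B, C, D, E = 15*5 = 75 chips; eligible A, B, C, D, E
Layer 44-62: 19 each from A, B, C, E = 19*4 = 76 chips; eligible A, B, C, E
Layer 63-86: 24 each from A, C, E = 24*3 = 72 chips; eligible A, C, E
Layer 87-149: 63 each from A, E = 63*2 = 126 chips; eligible A, E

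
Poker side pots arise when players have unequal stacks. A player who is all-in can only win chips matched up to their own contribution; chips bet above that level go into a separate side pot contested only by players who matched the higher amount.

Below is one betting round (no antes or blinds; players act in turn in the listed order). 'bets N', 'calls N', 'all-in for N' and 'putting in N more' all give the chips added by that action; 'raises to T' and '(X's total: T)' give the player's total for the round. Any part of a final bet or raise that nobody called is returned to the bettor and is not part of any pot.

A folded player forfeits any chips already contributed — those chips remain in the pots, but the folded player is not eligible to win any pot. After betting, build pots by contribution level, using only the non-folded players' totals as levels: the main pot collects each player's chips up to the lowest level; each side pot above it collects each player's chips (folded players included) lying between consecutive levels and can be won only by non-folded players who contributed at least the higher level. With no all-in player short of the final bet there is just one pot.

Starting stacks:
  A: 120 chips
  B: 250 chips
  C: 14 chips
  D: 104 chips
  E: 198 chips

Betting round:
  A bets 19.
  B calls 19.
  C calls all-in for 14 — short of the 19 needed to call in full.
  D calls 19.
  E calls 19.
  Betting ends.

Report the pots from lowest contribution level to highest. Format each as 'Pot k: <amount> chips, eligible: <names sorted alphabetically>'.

Pot 1: 70 chips, eligible: A, B, C, D, E
Pot 2: 20 chips, eligible: A, B, D, E

Derivation:
Contributions: A=19, B=19, C=14, D=19, E=19
Pot levels (distinct totals of non-folded players): 14, 19
Layer 1-14: 14 each from A, B, C, D, E = 14*5 = 70 chips; eligible A, B, C, D, E
Layer 15-19: 5 each from A, B, D, E = 5*4 = 20 chips; eligible A, B, D, E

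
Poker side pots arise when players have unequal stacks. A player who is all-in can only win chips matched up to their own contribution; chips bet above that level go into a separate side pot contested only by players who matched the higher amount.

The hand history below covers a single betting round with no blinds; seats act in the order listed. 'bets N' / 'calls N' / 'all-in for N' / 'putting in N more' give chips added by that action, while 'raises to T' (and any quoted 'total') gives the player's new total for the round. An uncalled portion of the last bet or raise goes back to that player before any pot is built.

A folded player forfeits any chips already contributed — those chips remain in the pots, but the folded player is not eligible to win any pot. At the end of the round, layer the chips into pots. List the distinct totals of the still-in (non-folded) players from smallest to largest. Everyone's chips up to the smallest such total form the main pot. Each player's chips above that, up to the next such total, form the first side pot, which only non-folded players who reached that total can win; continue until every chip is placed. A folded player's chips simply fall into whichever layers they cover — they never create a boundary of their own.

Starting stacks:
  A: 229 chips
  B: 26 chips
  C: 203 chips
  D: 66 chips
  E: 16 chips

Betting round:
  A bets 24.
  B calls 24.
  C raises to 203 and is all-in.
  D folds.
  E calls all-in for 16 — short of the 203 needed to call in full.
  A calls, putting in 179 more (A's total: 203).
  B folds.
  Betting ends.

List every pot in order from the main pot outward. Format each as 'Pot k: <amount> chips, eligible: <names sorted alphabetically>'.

Contributions: A=203, B=24, C=203, E=16
Folded: B, D
Pot levels (distinct totals of non-folded players): 16, 203
Layer 1-16: 16 each from A, B, C, E = 16*4 = 64 chips; eligible A, C, E
Layer 17-203: A 187 + B 8 + C 187 = 382 chips; eligible A, C

Pot 1: 64 chips, eligible: A, C, E
Pot 2: 382 chips, eligible: A, C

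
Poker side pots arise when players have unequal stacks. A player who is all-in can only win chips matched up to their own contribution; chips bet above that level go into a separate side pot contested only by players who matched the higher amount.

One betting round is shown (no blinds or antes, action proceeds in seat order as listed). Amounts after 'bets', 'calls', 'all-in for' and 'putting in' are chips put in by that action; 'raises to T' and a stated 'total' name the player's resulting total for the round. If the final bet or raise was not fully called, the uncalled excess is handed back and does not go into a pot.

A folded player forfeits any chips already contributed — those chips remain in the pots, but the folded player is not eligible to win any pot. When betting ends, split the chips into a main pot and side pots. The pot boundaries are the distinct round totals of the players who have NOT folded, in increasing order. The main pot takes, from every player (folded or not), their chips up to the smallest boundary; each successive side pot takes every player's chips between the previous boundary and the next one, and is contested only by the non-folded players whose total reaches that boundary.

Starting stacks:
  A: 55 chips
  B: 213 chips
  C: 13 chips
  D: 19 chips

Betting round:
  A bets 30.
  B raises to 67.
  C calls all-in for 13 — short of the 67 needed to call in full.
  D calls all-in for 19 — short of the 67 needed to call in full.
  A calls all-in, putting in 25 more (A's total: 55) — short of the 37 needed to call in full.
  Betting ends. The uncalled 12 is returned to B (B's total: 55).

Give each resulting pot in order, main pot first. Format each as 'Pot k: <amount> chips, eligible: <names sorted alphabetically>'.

Contributions (after 12 returned to B): A=55, B=55, C=13, D=19
Pot levels (distinct totals of non-folded players): 13, 19, 55
Layer 1-13: 13 each from A, B, C, D = 13*4 = 52 chips; eligible A, B, C, D
Layer 14-19: 6 each from A, B, D = 6*3 = 18 chips; eligible A, B, D
Layer 20-55: 36 each from A, B = 36*2 = 72 chips; eligible A, B

Pot 1: 52 chips, eligible: A, B, C, D
Pot 2: 18 chips, eligible: A, B, D
Pot 3: 72 chips, eligible: A, B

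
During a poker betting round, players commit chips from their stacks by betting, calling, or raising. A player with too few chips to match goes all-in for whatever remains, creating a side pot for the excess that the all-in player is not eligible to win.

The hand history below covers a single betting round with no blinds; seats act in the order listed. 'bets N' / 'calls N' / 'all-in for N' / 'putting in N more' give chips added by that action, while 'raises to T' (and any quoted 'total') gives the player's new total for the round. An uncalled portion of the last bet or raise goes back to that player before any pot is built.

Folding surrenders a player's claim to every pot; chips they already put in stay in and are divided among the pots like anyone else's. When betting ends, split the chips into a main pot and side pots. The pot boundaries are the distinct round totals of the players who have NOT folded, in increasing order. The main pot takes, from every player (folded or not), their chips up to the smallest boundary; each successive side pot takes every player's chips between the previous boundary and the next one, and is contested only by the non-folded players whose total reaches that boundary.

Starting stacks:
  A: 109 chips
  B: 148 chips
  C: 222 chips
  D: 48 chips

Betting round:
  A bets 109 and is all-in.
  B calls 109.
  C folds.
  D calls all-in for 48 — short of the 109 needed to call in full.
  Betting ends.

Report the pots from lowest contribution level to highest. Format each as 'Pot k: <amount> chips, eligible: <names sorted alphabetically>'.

Contributions: A=109, B=109, D=48
Folded: C
Pot levels (distinct totals of non-folded players): 48, 109
Layer 1-48: 48 each from A, B, D = 48*3 = 144 chips; eligible A, B, D
Layer 49-109: 61 each from A, B = 61*2 = 122 chips; eligible A, B

Pot 1: 144 chips, eligible: A, B, D
Pot 2: 122 chips, eligible: A, B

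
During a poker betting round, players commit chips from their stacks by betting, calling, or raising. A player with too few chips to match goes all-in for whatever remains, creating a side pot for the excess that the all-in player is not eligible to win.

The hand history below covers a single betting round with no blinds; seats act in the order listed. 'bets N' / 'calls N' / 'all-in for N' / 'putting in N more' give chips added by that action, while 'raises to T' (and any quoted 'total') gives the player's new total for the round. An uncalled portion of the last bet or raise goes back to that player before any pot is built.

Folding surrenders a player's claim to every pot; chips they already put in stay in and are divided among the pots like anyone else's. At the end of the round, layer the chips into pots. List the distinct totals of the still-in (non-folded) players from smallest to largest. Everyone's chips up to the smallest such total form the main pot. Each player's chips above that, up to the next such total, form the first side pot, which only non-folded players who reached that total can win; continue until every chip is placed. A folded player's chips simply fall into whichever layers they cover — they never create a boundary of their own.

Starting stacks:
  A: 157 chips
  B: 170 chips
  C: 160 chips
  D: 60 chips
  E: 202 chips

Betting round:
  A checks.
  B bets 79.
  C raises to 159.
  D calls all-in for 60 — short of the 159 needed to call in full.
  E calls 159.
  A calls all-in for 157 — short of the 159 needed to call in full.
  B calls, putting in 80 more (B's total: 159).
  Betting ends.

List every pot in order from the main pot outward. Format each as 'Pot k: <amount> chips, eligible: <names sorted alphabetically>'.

Contributions: A=157, B=159, C=159, D=60, E=159
Pot levels (distinct totals of non-folded players): 60, 157, 159
Layer 1-60: 60 each from A, B, C, D, E = 60*5 = 300 chips; eligible A, B, C, D, E
Layer 61-157: 97 each from A, B, C, E = 97*4 = 388 chips; eligible A, B, C, E
Layer 158-159: 2 each from B, C, E = 2*3 = 6 chips; eligible B, C, E

Pot 1: 300 chips, eligible: A, B, C, D, E
Pot 2: 388 chips, eligible: A, B, C, E
Pot 3: 6 chips, eligible: B, C, E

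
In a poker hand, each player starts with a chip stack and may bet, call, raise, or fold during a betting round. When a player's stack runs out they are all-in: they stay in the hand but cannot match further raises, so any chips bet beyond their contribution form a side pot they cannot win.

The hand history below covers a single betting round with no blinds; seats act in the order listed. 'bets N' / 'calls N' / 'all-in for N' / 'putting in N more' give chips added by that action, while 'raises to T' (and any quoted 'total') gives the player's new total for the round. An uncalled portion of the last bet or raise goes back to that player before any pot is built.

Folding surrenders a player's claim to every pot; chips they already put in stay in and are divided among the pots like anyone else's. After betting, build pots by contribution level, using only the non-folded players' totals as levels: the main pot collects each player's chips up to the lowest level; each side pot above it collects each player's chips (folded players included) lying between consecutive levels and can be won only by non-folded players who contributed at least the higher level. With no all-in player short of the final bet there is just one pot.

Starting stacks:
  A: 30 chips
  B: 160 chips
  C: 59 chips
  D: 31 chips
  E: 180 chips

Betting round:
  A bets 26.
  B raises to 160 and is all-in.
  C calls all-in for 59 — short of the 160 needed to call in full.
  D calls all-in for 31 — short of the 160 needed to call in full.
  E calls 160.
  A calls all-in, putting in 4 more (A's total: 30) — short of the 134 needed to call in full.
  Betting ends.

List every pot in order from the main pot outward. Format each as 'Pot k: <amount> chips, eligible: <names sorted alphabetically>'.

Pot 1: 150 chips, eligible: A, B, C, D, E
Pot 2: 4 chips, eligible: B, C, D, E
Pot 3: 84 chips, eligible: B, C, E
Pot 4: 202 chips, eligible: B, E

Derivation:
Contributions: A=30, B=160, C=59, D=31, E=160
Pot levels (distinct totals of non-folded players): 30, 31, 59, 160
Layer 1-30: 30 each from A, B, C, D, E = 30*5 = 150 chips; eligible A, B, C, D, E
Layer 31-31: 1 each from B, C, D, E = 1*4 = 4 chips; eligible B, C, D, E
Layer 32-59: 28 each from B, C, E = 28*3 = 84 chips; eligible B, C, E
Layer 60-160: 101 each from B, E = 101*2 = 202 chips; eligible B, E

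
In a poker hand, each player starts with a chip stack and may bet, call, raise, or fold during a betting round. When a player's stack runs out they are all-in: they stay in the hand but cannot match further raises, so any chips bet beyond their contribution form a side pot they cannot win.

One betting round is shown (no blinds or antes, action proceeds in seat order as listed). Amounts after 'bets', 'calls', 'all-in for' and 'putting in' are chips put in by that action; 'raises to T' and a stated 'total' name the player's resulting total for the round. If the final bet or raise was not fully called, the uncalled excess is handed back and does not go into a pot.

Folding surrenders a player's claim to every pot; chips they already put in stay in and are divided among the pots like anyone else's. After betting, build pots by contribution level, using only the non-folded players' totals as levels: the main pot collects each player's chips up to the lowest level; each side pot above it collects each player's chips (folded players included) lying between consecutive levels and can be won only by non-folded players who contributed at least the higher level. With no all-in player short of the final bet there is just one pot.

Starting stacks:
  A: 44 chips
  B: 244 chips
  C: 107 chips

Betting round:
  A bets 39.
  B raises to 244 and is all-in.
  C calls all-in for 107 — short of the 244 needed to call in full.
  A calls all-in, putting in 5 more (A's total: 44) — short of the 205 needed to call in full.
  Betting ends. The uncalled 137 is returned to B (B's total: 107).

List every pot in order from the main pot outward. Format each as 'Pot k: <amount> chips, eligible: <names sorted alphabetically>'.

Contributions (after 137 returned to B): A=44, B=107, C=107
Pot levels (distinct totals of non-folded players): 44, 107
Layer 1-44: 44 each from A, B, C = 44*3 = 132 chips; eligible A, B, C
Layer 45-107: 63 each from B, C = 63*2 = 126 chips; eligible B, C

Pot 1: 132 chips, eligible: A, B, C
Pot 2: 126 chips, eligible: B, C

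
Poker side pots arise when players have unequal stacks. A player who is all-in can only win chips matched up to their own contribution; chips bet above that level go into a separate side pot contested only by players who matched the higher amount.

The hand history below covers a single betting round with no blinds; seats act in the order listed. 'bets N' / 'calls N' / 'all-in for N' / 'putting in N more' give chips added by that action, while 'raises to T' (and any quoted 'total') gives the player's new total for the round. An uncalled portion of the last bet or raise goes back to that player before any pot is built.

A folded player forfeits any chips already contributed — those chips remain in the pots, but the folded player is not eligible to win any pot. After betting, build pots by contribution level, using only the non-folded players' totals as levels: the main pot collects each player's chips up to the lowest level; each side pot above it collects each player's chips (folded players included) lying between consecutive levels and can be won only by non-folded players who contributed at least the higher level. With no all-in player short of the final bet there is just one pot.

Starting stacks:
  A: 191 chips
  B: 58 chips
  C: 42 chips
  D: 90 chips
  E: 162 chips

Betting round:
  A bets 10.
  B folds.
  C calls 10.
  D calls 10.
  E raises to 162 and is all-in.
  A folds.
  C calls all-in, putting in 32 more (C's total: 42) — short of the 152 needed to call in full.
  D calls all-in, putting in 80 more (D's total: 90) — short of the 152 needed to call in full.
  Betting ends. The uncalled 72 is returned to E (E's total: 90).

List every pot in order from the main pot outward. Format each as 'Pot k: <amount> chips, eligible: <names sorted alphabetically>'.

Contributions (after 72 returned to E): A=10, C=42, D=90, E=90
Folded: A, B
Pot levels (distinct totals of non-folded players): 42, 90
Layer 1-42: A 10 + C 42 + D 42 + E 42 = 136 chips; eligible C, D, E
Layer 43-90: 48 each from D, E = 48*2 = 96 chips; eligible D, E

Pot 1: 136 chips, eligible: C, D, E
Pot 2: 96 chips, eligible: D, E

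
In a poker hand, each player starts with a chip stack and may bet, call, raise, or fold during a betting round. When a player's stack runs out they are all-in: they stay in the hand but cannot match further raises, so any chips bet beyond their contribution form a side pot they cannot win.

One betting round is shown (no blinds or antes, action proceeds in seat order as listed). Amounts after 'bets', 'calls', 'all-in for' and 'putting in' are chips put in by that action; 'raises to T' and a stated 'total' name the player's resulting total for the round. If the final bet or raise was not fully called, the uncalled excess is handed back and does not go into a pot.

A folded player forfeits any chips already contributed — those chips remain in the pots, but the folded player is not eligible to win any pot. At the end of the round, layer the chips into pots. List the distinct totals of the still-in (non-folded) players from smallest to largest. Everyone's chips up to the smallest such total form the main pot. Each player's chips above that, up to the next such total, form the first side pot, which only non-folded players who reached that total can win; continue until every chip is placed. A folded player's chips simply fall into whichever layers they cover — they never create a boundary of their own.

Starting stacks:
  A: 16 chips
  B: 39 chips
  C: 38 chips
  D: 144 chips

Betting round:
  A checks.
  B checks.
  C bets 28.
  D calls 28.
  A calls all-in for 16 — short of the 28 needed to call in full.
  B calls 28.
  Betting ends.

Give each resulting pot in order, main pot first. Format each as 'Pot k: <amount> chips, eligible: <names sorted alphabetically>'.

Contributions: A=16, B=28, C=28, D=28
Pot levels (distinct totals of non-folded players): 16, 28
Layer 1-16: 16 each from A, B, C, D = 16*4 = 64 chips; eligible A, B, C, D
Layer 17-28: 12 each from B, C, D = 12*3 = 36 chips; eligible B, C, D

Pot 1: 64 chips, eligible: A, B, C, D
Pot 2: 36 chips, eligible: B, C, D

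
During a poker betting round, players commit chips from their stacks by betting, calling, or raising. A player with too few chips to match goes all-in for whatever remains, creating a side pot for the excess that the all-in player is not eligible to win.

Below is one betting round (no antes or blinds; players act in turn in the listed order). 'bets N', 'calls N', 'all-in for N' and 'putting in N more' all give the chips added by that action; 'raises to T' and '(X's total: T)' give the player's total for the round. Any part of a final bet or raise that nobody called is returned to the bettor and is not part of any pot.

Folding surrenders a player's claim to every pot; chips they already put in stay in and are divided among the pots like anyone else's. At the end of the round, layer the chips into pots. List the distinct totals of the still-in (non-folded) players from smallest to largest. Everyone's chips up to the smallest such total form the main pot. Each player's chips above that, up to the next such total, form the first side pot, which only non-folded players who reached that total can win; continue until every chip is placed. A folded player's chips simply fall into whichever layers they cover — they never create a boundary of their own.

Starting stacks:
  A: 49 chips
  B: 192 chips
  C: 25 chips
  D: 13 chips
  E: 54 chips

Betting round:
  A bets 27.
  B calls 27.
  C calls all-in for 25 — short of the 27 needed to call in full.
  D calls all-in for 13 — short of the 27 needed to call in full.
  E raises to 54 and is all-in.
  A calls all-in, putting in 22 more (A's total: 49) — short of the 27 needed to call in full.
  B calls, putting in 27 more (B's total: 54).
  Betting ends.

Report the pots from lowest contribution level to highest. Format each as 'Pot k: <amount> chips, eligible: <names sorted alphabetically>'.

Contributions: A=49, B=54, C=25, D=13, E=54
Pot levels (distinct totals of non-folded players): 13, 25, 49, 54
Layer 1-13: 13 each from A, B, C, D, E = 13*5 = 65 chips; eligible A, B, C, D, E
Layer 14-25: 12 each from A, B, C, E = 12*4 = 48 chips; eligible A, B, C, E
Layer 26-49: 24 each from A, B, E = 24*3 = 72 chips; eligible A, B, E
Layer 50-54: 5 each from B, E = 5*2 = 10 chips; eligible B, E

Pot 1: 65 chips, eligible: A, B, C, D, E
Pot 2: 48 chips, eligible: A, B, C, E
Pot 3: 72 chips, eligible: A, B, E
Pot 4: 10 chips, eligible: B, E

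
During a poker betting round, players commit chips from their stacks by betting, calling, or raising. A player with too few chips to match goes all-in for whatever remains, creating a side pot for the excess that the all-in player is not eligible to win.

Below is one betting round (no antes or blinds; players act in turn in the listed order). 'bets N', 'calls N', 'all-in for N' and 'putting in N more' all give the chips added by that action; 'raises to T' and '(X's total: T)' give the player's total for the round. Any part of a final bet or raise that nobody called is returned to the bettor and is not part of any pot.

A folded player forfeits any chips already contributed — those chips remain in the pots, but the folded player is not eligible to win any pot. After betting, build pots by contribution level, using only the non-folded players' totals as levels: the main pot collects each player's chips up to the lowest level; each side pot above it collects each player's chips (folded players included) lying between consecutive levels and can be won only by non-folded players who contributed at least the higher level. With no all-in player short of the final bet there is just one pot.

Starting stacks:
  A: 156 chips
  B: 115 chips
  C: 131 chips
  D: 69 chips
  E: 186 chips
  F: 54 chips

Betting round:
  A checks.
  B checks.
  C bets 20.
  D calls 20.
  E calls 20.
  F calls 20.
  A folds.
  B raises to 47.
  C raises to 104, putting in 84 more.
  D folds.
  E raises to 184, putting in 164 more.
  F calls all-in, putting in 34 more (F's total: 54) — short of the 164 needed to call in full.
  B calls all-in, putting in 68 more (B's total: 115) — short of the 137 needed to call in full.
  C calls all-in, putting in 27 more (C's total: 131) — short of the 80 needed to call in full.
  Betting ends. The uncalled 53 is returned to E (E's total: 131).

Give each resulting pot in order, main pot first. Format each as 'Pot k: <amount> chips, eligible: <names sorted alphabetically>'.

Pot 1: 236 chips, eligible: B, C, E, F
Pot 2: 183 chips, eligible: B, C, E
Pot 3: 32 chips, eligible: C, E

Derivation:
Contributions (after 53 returned to E): B=115, C=131, D=20, E=131, F=54
Folded: A, D
Pot levels (distinct totals of non-folded players): 54, 115, 131
Layer 1-54: B 54 + C 54 + D 20 + E 54 + F 54 = 236 chips; eligible B, C, E, F
Layer 55-115: 61 each from B, C, E = 61*3 = 183 chips; eligible B, C, E
Layer 116-131: 16 each from C, E = 16*2 = 32 chips; eligible C, E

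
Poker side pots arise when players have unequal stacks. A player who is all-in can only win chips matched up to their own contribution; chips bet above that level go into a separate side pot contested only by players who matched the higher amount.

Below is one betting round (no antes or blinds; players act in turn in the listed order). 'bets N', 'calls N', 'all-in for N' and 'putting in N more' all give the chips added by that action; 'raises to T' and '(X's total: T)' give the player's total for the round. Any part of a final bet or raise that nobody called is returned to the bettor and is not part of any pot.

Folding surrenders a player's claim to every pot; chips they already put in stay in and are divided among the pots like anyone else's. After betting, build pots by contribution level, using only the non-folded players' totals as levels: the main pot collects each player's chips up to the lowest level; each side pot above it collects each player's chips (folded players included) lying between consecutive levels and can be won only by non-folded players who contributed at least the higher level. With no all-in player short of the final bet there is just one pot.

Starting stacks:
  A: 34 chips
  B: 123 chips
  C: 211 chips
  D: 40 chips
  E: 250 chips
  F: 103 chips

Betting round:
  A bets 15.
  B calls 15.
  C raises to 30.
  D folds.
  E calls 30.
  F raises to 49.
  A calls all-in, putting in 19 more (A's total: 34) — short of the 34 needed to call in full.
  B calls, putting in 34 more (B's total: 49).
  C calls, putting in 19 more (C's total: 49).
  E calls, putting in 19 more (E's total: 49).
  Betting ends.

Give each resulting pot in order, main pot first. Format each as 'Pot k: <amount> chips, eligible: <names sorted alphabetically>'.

Pot 1: 170 chips, eligible: A, B, C, E, F
Pot 2: 60 chips, eligible: B, C, E, F

Derivation:
Contributions: A=34, B=49, C=49, E=49, F=49
Folded: D
Pot levels (distinct totals of non-folded players): 34, 49
Layer 1-34: 34 each from A, B, C, E, F = 34*5 = 170 chips; eligible A, B, C, E, F
Layer 35-49: 15 each from B, C, E, F = 15*4 = 60 chips; eligible B, C, E, F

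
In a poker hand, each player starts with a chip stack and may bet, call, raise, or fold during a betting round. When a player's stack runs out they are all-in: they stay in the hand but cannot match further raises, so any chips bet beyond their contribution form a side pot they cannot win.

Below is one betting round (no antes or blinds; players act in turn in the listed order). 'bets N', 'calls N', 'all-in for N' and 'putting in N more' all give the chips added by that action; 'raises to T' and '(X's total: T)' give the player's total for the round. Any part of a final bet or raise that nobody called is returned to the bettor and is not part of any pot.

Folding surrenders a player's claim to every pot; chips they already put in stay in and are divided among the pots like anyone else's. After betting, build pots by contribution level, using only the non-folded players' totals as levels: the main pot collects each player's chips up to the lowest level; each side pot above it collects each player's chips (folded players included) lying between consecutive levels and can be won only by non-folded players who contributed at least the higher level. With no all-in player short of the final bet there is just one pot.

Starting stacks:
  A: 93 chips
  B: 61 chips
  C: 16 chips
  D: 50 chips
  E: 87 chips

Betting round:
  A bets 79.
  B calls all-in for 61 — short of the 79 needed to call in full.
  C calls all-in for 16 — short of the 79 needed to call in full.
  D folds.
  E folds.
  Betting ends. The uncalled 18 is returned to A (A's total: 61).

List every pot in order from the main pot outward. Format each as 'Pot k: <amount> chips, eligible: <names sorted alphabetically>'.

Contributions (after 18 returned to A): A=61, B=61, C=16
Folded: D, E
Pot levels (distinct totals of non-folded players): 16, 61
Layer 1-16: 16 each from A, B, C = 16*3 = 48 chips; eligible A, B, C
Layer 17-61: 45 each from A, B = 45*2 = 90 chips; eligible A, B

Pot 1: 48 chips, eligible: A, B, C
Pot 2: 90 chips, eligible: A, B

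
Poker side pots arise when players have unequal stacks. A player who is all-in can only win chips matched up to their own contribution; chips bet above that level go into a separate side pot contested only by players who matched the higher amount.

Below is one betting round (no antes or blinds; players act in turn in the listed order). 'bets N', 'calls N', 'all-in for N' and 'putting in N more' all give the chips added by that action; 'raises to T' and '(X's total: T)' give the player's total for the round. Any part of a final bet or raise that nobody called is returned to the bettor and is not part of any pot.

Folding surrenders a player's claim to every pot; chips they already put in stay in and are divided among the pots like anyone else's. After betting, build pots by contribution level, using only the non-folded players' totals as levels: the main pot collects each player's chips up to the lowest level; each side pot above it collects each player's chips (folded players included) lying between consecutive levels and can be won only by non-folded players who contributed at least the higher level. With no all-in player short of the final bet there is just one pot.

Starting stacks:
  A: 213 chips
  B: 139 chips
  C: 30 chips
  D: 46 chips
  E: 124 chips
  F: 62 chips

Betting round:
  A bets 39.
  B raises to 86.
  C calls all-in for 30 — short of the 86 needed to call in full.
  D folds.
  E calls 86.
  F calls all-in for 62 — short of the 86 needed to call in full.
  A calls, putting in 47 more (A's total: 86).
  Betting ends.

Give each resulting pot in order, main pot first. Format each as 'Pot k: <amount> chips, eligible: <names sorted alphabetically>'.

Pot 1: 150 chips, eligible: A, B, C, E, F
Pot 2: 128 chips, eligible: A, B, E, F
Pot 3: 72 chips, eligible: A, B, E

Derivation:
Contributions: A=86, B=86, C=30, E=86, F=62
Folded: D
Pot levels (distinct totals of non-folded players): 30, 62, 86
Layer 1-30: 30 each from A, B, C, E, F = 30*5 = 150 chips; eligible A, B, C, E, F
Layer 31-62: 32 each from A, B, E, F = 32*4 = 128 chips; eligible A, B, E, F
Layer 63-86: 24 each from A, B, E = 24*3 = 72 chips; eligible A, B, E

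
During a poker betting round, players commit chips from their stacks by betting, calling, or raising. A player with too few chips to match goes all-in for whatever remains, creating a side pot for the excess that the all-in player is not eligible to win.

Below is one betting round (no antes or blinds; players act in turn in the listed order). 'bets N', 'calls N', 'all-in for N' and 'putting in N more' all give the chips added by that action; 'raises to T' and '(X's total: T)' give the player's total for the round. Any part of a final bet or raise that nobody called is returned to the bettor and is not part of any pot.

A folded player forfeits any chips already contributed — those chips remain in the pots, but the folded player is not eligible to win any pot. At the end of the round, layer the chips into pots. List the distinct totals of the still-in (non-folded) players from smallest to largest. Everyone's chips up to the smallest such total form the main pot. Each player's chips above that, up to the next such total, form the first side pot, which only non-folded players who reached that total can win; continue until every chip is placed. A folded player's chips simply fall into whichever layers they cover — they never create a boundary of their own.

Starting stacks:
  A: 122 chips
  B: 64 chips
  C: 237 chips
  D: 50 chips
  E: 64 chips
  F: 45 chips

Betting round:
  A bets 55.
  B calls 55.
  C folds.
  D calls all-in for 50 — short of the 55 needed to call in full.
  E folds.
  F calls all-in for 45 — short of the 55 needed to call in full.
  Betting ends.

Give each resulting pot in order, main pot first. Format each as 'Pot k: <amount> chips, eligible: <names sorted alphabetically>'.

Pot 1: 180 chips, eligible: A, B, D, F
Pot 2: 15 chips, eligible: A, B, D
Pot 3: 10 chips, eligible: A, B

Derivation:
Contributions: A=55, B=55, D=50, F=45
Folded: C, E
Pot levels (distinct totals of non-folded players): 45, 50, 55
Layer 1-45: 45 each from A, B, D, F = 45*4 = 180 chips; eligible A, B, D, F
Layer 46-50: 5 each from A, B, D = 5*3 = 15 chips; eligible A, B, D
Layer 51-55: 5 each from A, B = 5*2 = 10 chips; eligible A, B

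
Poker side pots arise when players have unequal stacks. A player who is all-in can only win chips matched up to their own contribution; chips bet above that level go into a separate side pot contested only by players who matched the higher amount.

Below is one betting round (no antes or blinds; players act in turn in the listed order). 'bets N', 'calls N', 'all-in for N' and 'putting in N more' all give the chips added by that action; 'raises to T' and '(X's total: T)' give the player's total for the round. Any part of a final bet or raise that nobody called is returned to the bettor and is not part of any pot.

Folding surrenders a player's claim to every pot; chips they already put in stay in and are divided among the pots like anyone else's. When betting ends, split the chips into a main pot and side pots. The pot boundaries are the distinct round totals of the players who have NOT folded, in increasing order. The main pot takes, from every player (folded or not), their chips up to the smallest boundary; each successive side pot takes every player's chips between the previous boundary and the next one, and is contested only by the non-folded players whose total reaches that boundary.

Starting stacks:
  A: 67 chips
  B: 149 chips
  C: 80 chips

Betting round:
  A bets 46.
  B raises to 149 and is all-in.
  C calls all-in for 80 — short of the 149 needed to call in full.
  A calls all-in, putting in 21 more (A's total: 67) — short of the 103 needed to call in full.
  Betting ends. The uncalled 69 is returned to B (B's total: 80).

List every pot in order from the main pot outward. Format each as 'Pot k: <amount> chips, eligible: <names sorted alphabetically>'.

Contributions (after 69 returned to B): A=67, B=80, C=80
Pot levels (distinct totals of non-folded players): 67, 80
Layer 1-67: 67 each from A, B, C = 67*3 = 201 chips; eligible A, B, C
Layer 68-80: 13 each from B, C = 13*2 = 26 chips; eligible B, C

Pot 1: 201 chips, eligible: A, B, C
Pot 2: 26 chips, eligible: B, C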